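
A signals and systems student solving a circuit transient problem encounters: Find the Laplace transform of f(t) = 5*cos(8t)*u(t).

Standard pair: cos(wt)*u(t) <-> s/(s^2+w^2)
With w = 8: L{5*cos(8t)*u(t)} = 5s/(s^2+64)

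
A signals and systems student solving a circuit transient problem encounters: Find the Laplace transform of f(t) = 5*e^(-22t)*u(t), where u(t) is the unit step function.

Standard Laplace transform pair:
e^(-at)*u(t) <-> 1/(s+a)
With a = 22: L{5*e^(-22t)*u(t)} = 5/(s+22), ROC: Re(s) > -22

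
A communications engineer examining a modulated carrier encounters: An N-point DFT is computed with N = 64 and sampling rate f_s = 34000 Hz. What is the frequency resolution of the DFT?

DFT frequency resolution = f_s / N
= 34000 / 64 = 2125/4 Hz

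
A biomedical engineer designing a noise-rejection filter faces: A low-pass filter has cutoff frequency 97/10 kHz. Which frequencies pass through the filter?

A low-pass filter passes all frequencies below the cutoff frequency 97/10 kHz and attenuates higher frequencies.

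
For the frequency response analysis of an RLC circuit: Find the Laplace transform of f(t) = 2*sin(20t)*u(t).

Standard pair: sin(wt)*u(t) <-> w/(s^2+w^2)
With w = 20: L{2*sin(20t)*u(t)} = 40/(s^2+400)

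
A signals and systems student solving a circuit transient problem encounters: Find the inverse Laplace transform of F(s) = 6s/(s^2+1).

Standard pair: s/(s^2+w^2) <-> cos(wt)*u(t)
With k=6, w=1: f(t) = 6*cos(t)*u(t)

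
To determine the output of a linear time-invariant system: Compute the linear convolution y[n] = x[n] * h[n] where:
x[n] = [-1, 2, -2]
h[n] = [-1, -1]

y[n] = sum_k x[k]*h[n-k]. Output length = len(x) + len(h) - 1 = 3 + 2 - 1 = 4.
y[0] = -1*-1 = 1
y[1] = 2*-1 + -1*-1 = -1
y[2] = -2*-1 + 2*-1 = 0
y[3] = -2*-1 = 2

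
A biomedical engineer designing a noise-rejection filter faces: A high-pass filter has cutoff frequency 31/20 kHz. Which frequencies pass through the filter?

A high-pass filter passes all frequencies above the cutoff frequency 31/20 kHz and attenuates lower frequencies.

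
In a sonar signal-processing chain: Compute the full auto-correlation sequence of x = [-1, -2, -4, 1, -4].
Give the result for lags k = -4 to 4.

r_xx[k] = sum_m x[m]*x[m+k], indexed from 0, for k = -4 to 4:
  r_xx[-4] = x[4]*x[0] = 4
  r_xx[-3] = x[3]*x[0] + x[4]*x[1] = 7
  r_xx[-2] = x[2]*x[0] + x[3]*x[1] + x[4]*x[2] = 18
  r_xx[-1] = x[1]*x[0] + x[2]*x[1] + x[3]*x[2] + x[4]*x[3] = 2
  r_xx[0] = x[0]*x[0] + x[1]*x[1] + x[2]*x[2] + x[3]*x[3] + x[4]*x[4] = 38
  r_xx[1] = x[0]*x[1] + x[1]*x[2] + x[2]*x[3] + x[3]*x[4] = 2
  r_xx[2] = x[0]*x[2] + x[1]*x[3] + x[2]*x[4] = 18
  r_xx[3] = x[0]*x[3] + x[1]*x[4] = 7
  r_xx[4] = x[0]*x[4] = 4
r_xx = [4, 7, 18, 2, 38, 2, 18, 7, 4]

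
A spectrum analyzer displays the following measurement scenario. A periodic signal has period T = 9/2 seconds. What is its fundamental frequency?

The fundamental frequency is the reciprocal of the period.
f = 1/T = 1/(9/2) = 2/9 Hz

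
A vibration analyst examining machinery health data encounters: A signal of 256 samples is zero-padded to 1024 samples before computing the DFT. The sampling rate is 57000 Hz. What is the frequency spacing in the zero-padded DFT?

Original DFT: N = 256, resolution = f_s/N = 57000/256 = 7125/32 Hz
Zero-padded DFT: N = 1024, resolution = f_s/N = 57000/1024 = 7125/128 Hz
Zero-padding interpolates the spectrum (finer frequency grid)
but does NOT improve the true spectral resolution (ability to resolve close frequencies).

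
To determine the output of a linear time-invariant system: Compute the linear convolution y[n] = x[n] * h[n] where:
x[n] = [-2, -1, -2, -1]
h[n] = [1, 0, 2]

y[n] = sum_k x[k]*h[n-k]. Output length = len(x) + len(h) - 1 = 4 + 3 - 1 = 6.
y[0] = -2*1 = -2
y[1] = -1*1 + -2*0 = -1
y[2] = -2*1 + -1*0 + -2*2 = -6
y[3] = -1*1 + -2*0 + -1*2 = -3
y[4] = -1*0 + -2*2 = -4
y[5] = -1*2 = -2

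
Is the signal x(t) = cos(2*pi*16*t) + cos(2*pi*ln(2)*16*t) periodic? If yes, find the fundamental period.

f1 = 16 Hz, f2 = 16*ln(2) Hz
Ratio f2/f1 = ln(2), which is irrational.
Since the frequency ratio is irrational, no common period exists.
The signal is not periodic.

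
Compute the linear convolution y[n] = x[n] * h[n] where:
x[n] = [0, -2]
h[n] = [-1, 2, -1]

y[n] = sum_k x[k]*h[n-k]. Output length = len(x) + len(h) - 1 = 2 + 3 - 1 = 4.
y[0] = 0*-1 = 0
y[1] = -2*-1 + 0*2 = 2
y[2] = -2*2 + 0*-1 = -4
y[3] = -2*-1 = 2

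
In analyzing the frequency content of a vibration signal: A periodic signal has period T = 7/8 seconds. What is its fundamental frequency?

The fundamental frequency is the reciprocal of the period.
f = 1/T = 1/(7/8) = 8/7 Hz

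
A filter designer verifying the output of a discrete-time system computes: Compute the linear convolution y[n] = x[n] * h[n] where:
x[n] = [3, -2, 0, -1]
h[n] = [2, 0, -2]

y[n] = sum_k x[k]*h[n-k]. Output length = len(x) + len(h) - 1 = 4 + 3 - 1 = 6.
y[0] = 3*2 = 6
y[1] = -2*2 + 3*0 = -4
y[2] = 0*2 + -2*0 + 3*-2 = -6
y[3] = -1*2 + 0*0 + -2*-2 = 2
y[4] = -1*0 + 0*-2 = 0
y[5] = -1*-2 = 2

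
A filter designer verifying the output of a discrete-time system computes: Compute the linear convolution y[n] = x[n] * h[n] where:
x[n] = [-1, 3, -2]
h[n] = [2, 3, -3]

y[n] = sum_k x[k]*h[n-k]. Output length = len(x) + len(h) - 1 = 3 + 3 - 1 = 5.
y[0] = -1*2 = -2
y[1] = 3*2 + -1*3 = 3
y[2] = -2*2 + 3*3 + -1*-3 = 8
y[3] = -2*3 + 3*-3 = -15
y[4] = -2*-3 = 6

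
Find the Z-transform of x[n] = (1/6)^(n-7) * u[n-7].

Time-shifting property: if X(z) = Z{x[n]}, then Z{x[n-d]} = z^(-d) * X(z)
X(z) = z/(z - 1/6) for x[n] = (1/6)^n * u[n]
Z{x[n-7]} = z^(-7) * z/(z - 1/6) = z^(-6)/(z - 1/6)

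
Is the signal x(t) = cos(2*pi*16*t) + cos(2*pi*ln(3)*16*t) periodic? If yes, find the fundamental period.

f1 = 16 Hz, f2 = 16*ln(3) Hz
Ratio f2/f1 = ln(3), which is irrational.
Since the frequency ratio is irrational, no common period exists.
The signal is not periodic.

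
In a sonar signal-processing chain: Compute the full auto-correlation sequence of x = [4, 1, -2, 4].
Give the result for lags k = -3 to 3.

r_xx[k] = sum_m x[m]*x[m+k], indexed from 0, for k = -3 to 3:
  r_xx[-3] = x[3]*x[0] = 16
  r_xx[-2] = x[2]*x[0] + x[3]*x[1] = -4
  r_xx[-1] = x[1]*x[0] + x[2]*x[1] + x[3]*x[2] = -6
  r_xx[0] = x[0]*x[0] + x[1]*x[1] + x[2]*x[2] + x[3]*x[3] = 37
  r_xx[1] = x[0]*x[1] + x[1]*x[2] + x[2]*x[3] = -6
  r_xx[2] = x[0]*x[2] + x[1]*x[3] = -4
  r_xx[3] = x[0]*x[3] = 16
r_xx = [16, -4, -6, 37, -6, -4, 16]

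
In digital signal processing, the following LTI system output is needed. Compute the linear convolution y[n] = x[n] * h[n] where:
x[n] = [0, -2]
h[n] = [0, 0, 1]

y[n] = sum_k x[k]*h[n-k]. Output length = len(x) + len(h) - 1 = 2 + 3 - 1 = 4.
y[0] = 0*0 = 0
y[1] = -2*0 + 0*0 = 0
y[2] = -2*0 + 0*1 = 0
y[3] = -2*1 = -2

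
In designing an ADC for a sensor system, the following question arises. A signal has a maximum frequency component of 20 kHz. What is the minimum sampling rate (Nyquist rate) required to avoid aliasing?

By the Nyquist-Shannon sampling theorem,
the minimum sampling rate (Nyquist rate) must be at least 2 * f_max.
Nyquist rate = 2 * 20 kHz = 40 kHz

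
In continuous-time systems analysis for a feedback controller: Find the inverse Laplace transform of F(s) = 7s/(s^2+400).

Standard pair: s/(s^2+w^2) <-> cos(wt)*u(t)
With k=7, w=20: f(t) = 7*cos(20t)*u(t)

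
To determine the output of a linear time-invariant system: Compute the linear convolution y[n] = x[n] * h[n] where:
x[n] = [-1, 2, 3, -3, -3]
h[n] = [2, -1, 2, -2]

y[n] = sum_k x[k]*h[n-k]. Output length = len(x) + len(h) - 1 = 5 + 4 - 1 = 8.
y[0] = -1*2 = -2
y[1] = 2*2 + -1*-1 = 5
y[2] = 3*2 + 2*-1 + -1*2 = 2
y[3] = -3*2 + 3*-1 + 2*2 + -1*-2 = -3
y[4] = -3*2 + -3*-1 + 3*2 + 2*-2 = -1
y[5] = -3*-1 + -3*2 + 3*-2 = -9
y[6] = -3*2 + -3*-2 = 0
y[7] = -3*-2 = 6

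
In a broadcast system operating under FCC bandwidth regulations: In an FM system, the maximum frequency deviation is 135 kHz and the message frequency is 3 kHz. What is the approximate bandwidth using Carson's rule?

Carson's rule: BW = 2*(delta_f + f_m)
= 2*(135 + 3) kHz = 276 kHz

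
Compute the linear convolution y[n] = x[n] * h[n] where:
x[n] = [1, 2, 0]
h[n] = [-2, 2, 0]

y[n] = sum_k x[k]*h[n-k]. Output length = len(x) + len(h) - 1 = 3 + 3 - 1 = 5.
y[0] = 1*-2 = -2
y[1] = 2*-2 + 1*2 = -2
y[2] = 0*-2 + 2*2 + 1*0 = 4
y[3] = 0*2 + 2*0 = 0
y[4] = 0*0 = 0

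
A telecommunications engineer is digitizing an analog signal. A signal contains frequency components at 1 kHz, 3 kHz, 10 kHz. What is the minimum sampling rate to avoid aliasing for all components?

The highest frequency component is f_max = 10 kHz.
Nyquist rate = 2 * f_max = 2 * 10 kHz = 20 kHz.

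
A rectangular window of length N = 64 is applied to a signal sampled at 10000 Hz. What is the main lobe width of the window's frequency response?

For a rectangular window of length N,
the main lobe width in frequency is 2*f_s/N.
= 2*10000/64 = 625/2 Hz
This determines the minimum frequency separation for resolving two sinusoids.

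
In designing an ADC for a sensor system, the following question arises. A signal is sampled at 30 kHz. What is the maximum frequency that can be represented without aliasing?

The maximum frequency that can be represented without aliasing
is the Nyquist frequency: f_max = f_s / 2 = 30 kHz / 2 = 15 kHz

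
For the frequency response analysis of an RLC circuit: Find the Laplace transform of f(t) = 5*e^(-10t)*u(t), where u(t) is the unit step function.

Standard Laplace transform pair:
e^(-at)*u(t) <-> 1/(s+a)
With a = 10: L{5*e^(-10t)*u(t)} = 5/(s+10), ROC: Re(s) > -10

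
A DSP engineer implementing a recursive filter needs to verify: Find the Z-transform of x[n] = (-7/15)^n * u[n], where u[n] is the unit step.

The Z-transform of a^n * u[n] is z/(z-a) for |z| > |a|.
Here a = -7/15, so X(z) = z/(z - (-7/15)) = 15z/(15z + 7)
ROC: |z| > 7/15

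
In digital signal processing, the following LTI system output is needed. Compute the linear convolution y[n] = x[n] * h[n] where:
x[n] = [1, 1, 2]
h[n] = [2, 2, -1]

y[n] = sum_k x[k]*h[n-k]. Output length = len(x) + len(h) - 1 = 3 + 3 - 1 = 5.
y[0] = 1*2 = 2
y[1] = 1*2 + 1*2 = 4
y[2] = 2*2 + 1*2 + 1*-1 = 5
y[3] = 2*2 + 1*-1 = 3
y[4] = 2*-1 = -2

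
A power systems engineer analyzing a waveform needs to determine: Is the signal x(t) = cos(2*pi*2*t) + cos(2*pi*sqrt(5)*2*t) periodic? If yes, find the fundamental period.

f1 = 2 Hz, f2 = 2*sqrt(5) Hz
Ratio f2/f1 = sqrt(5), which is irrational.
Since the frequency ratio is irrational, no common period exists.
The signal is not periodic.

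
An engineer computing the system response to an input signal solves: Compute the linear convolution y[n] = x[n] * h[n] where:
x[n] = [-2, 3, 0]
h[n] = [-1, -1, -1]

y[n] = sum_k x[k]*h[n-k]. Output length = len(x) + len(h) - 1 = 3 + 3 - 1 = 5.
y[0] = -2*-1 = 2
y[1] = 3*-1 + -2*-1 = -1
y[2] = 0*-1 + 3*-1 + -2*-1 = -1
y[3] = 0*-1 + 3*-1 = -3
y[4] = 0*-1 = 0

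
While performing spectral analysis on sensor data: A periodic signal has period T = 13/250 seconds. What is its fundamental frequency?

The fundamental frequency is the reciprocal of the period.
f = 1/T = 1/(13/250) = 250/13 Hz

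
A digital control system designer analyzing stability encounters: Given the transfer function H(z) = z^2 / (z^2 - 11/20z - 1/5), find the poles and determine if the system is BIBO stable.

Poles are roots of the denominator: z^2 - 11/20z - 1/5 = 0.
Quadratic formula: z = [-(-11/20) +/- sqrt((-11/20)^2 - 4*(-1/5))] / 2
Discriminant = 121/400 + 4/5 = 441/400; sqrt = 21/20.
z = (11/20 +/- 21/20) / 2 => z = 4/5 or z = -1/4.
|p1| = 4/5, |p2| = 1/4.
For BIBO stability, all poles must lie inside the unit circle (|p| < 1).
System is STABLE since both |p| < 1.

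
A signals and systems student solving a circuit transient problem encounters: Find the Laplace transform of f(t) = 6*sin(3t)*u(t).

Standard pair: sin(wt)*u(t) <-> w/(s^2+w^2)
With w = 3: L{6*sin(3t)*u(t)} = 18/(s^2+9)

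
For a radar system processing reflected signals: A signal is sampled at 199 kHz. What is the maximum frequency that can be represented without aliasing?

The maximum frequency that can be represented without aliasing
is the Nyquist frequency: f_max = f_s / 2 = 199 kHz / 2 = 199/2 kHz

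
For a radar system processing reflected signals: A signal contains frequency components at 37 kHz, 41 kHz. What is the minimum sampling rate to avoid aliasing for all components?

The highest frequency component is f_max = 41 kHz.
Nyquist rate = 2 * f_max = 2 * 41 kHz = 82 kHz.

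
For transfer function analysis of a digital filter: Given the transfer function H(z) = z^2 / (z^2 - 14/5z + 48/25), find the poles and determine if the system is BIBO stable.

Poles are roots of the denominator: z^2 - 14/5z + 48/25 = 0.
Quadratic formula: z = [-(-14/5) +/- sqrt((-14/5)^2 - 4*(48/25))] / 2
Discriminant = 196/25 - 192/25 = 4/25; sqrt = 2/5.
z = (14/5 +/- 2/5) / 2 => z = 8/5 or z = 6/5.
|p1| = 6/5, |p2| = 8/5.
For BIBO stability, all poles must lie inside the unit circle (|p| < 1).
System is UNSTABLE since at least one |p| >= 1.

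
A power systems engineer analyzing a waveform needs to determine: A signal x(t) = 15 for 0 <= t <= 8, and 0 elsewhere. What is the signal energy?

Energy = integral of |x(t)|^2 dt over the signal duration
= 15^2 * 8 = 225 * 8 = 1800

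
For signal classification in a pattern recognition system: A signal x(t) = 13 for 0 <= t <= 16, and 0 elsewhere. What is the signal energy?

Energy = integral of |x(t)|^2 dt over the signal duration
= 13^2 * 16 = 169 * 16 = 2704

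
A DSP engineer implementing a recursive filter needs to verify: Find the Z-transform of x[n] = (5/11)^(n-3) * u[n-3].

Time-shifting property: if X(z) = Z{x[n]}, then Z{x[n-d]} = z^(-d) * X(z)
X(z) = z/(z - 5/11) for x[n] = (5/11)^n * u[n]
Z{x[n-3]} = z^(-3) * z/(z - 5/11) = z^(-2)/(z - 5/11)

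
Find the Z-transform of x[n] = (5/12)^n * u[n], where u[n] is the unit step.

The Z-transform of a^n * u[n] is z/(z-a) for |z| > |a|.
Here a = 5/12, so X(z) = z/(z - (5/12)) = 12z/(12z - 5)
ROC: |z| > 5/12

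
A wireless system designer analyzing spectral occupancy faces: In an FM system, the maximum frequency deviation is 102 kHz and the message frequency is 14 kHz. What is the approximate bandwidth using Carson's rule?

Carson's rule: BW = 2*(delta_f + f_m)
= 2*(102 + 14) kHz = 232 kHz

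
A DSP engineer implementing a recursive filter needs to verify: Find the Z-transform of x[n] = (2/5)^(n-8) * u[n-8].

Time-shifting property: if X(z) = Z{x[n]}, then Z{x[n-d]} = z^(-d) * X(z)
X(z) = z/(z - 2/5) for x[n] = (2/5)^n * u[n]
Z{x[n-8]} = z^(-8) * z/(z - 2/5) = z^(-7)/(z - 2/5)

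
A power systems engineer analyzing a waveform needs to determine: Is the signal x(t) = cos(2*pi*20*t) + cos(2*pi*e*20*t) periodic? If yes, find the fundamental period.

f1 = 20 Hz, f2 = 20*e Hz
Ratio f2/f1 = e, which is irrational.
Since the frequency ratio is irrational, no common period exists.
The signal is not periodic.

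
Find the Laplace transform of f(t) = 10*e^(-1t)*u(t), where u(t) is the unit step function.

Standard Laplace transform pair:
e^(-at)*u(t) <-> 1/(s+a)
With a = 1: L{10*e^(-1t)*u(t)} = 10/(s+1), ROC: Re(s) > -1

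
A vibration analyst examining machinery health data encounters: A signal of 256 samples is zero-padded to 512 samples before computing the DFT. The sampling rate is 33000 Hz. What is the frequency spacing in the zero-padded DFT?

Original DFT: N = 256, resolution = f_s/N = 33000/256 = 4125/32 Hz
Zero-padded DFT: N = 512, resolution = f_s/N = 33000/512 = 4125/64 Hz
Zero-padding interpolates the spectrum (finer frequency grid)
but does NOT improve the true spectral resolution (ability to resolve close frequencies).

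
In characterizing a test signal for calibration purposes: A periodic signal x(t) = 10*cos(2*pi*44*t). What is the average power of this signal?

Average power of A*cos(wt) is A^2/2.
P = 10^2 / 2 = 100/2 = 50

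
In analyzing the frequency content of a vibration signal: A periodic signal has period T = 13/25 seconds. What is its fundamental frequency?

The fundamental frequency is the reciprocal of the period.
f = 1/T = 1/(13/25) = 25/13 Hz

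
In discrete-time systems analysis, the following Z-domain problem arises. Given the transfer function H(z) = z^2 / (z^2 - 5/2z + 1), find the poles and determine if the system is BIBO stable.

Poles are roots of the denominator: z^2 - 5/2z + 1 = 0.
Quadratic formula: z = [-(-5/2) +/- sqrt((-5/2)^2 - 4*(1))] / 2
Discriminant = 25/4 - 4 = 9/4; sqrt = 3/2.
z = (5/2 +/- 3/2) / 2 => z = 2 or z = 1/2.
|p1| = 2, |p2| = 1/2.
For BIBO stability, all poles must lie inside the unit circle (|p| < 1).
System is UNSTABLE since at least one |p| >= 1.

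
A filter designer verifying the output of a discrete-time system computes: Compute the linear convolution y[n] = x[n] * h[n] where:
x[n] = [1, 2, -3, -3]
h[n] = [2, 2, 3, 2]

y[n] = sum_k x[k]*h[n-k]. Output length = len(x) + len(h) - 1 = 4 + 4 - 1 = 7.
y[0] = 1*2 = 2
y[1] = 2*2 + 1*2 = 6
y[2] = -3*2 + 2*2 + 1*3 = 1
y[3] = -3*2 + -3*2 + 2*3 + 1*2 = -4
y[4] = -3*2 + -3*3 + 2*2 = -11
y[5] = -3*3 + -3*2 = -15
y[6] = -3*2 = -6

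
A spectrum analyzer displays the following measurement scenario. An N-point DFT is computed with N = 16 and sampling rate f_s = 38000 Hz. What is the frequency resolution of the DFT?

DFT frequency resolution = f_s / N
= 38000 / 16 = 2375 Hz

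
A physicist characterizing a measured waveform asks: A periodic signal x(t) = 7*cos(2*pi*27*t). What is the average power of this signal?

Average power of A*cos(wt) is A^2/2.
P = 7^2 / 2 = 49/2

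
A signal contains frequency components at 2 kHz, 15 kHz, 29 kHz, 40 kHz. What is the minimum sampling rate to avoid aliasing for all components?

The highest frequency component is f_max = 40 kHz.
Nyquist rate = 2 * f_max = 2 * 40 kHz = 80 kHz.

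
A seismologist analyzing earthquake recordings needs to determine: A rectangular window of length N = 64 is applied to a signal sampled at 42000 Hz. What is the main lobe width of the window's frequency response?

For a rectangular window of length N,
the main lobe width in frequency is 2*f_s/N.
= 2*42000/64 = 2625/2 Hz
This determines the minimum frequency separation for resolving two sinusoids.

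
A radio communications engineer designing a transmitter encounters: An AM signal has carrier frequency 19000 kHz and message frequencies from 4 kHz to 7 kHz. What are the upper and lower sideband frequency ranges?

Upper sideband (USB) = fc + [fm_low, fm_high] = 19000 + [4, 7] = [19004, 19007] kHz
Lower sideband (LSB) = fc - [fm_high, fm_low] = 19000 - [7, 4] = [18993, 18996] kHz
Total occupied spectrum: 18993 kHz to 19007 kHz (plus carrier at 19000 kHz)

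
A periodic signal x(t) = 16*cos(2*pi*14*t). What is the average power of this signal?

Average power of A*cos(wt) is A^2/2.
P = 16^2 / 2 = 256/2 = 128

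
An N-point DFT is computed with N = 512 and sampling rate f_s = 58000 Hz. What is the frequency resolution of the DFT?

DFT frequency resolution = f_s / N
= 58000 / 512 = 3625/32 Hz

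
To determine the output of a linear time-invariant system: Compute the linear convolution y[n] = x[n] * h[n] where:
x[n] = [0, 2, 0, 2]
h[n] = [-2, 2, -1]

y[n] = sum_k x[k]*h[n-k]. Output length = len(x) + len(h) - 1 = 4 + 3 - 1 = 6.
y[0] = 0*-2 = 0
y[1] = 2*-2 + 0*2 = -4
y[2] = 0*-2 + 2*2 + 0*-1 = 4
y[3] = 2*-2 + 0*2 + 2*-1 = -6
y[4] = 2*2 + 0*-1 = 4
y[5] = 2*-1 = -2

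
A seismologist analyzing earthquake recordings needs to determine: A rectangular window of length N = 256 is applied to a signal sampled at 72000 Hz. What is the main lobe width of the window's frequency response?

For a rectangular window of length N,
the main lobe width in frequency is 2*f_s/N.
= 2*72000/256 = 1125/2 Hz
This determines the minimum frequency separation for resolving two sinusoids.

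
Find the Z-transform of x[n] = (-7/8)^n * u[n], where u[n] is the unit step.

The Z-transform of a^n * u[n] is z/(z-a) for |z| > |a|.
Here a = -7/8, so X(z) = z/(z - (-7/8)) = 8z/(8z + 7)
ROC: |z| > 7/8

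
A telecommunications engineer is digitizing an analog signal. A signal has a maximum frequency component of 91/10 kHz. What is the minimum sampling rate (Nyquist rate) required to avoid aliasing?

By the Nyquist-Shannon sampling theorem,
the minimum sampling rate (Nyquist rate) must be at least 2 * f_max.
Nyquist rate = 2 * 91/10 kHz = 91/5 kHz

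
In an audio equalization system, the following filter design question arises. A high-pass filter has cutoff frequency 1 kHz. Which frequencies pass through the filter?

A high-pass filter passes all frequencies above the cutoff frequency 1 kHz and attenuates lower frequencies.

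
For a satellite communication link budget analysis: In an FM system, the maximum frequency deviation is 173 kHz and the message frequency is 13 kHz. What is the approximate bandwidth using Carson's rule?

Carson's rule: BW = 2*(delta_f + f_m)
= 2*(173 + 13) kHz = 372 kHz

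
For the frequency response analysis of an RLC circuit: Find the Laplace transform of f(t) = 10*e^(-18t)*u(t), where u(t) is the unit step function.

Standard Laplace transform pair:
e^(-at)*u(t) <-> 1/(s+a)
With a = 18: L{10*e^(-18t)*u(t)} = 10/(s+18), ROC: Re(s) > -18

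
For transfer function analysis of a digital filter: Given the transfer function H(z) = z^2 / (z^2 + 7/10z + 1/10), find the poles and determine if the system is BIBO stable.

Poles are roots of the denominator: z^2 + 7/10z + 1/10 = 0.
Quadratic formula: z = [-(7/10) +/- sqrt((7/10)^2 - 4*(1/10))] / 2
Discriminant = 49/100 - 2/5 = 9/100; sqrt = 3/10.
z = (-7/10 +/- 3/10) / 2 => z = -1/5 or z = -1/2.
|p1| = 1/5, |p2| = 1/2.
For BIBO stability, all poles must lie inside the unit circle (|p| < 1).
System is STABLE since both |p| < 1.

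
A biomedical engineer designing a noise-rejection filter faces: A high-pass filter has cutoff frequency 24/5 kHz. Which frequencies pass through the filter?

A high-pass filter passes all frequencies above the cutoff frequency 24/5 kHz and attenuates lower frequencies.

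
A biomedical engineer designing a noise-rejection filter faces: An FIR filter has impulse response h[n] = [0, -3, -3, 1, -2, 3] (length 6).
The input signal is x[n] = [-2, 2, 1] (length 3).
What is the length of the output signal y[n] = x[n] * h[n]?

For linear convolution, the output length is:
len(y) = len(x) + len(h) - 1 = 3 + 6 - 1 = 8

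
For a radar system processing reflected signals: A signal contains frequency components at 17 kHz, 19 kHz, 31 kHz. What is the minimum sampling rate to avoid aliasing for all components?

The highest frequency component is f_max = 31 kHz.
Nyquist rate = 2 * f_max = 2 * 31 kHz = 62 kHz.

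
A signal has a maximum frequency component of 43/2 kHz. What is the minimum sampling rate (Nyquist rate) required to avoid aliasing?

By the Nyquist-Shannon sampling theorem,
the minimum sampling rate (Nyquist rate) must be at least 2 * f_max.
Nyquist rate = 2 * 43/2 kHz = 43 kHz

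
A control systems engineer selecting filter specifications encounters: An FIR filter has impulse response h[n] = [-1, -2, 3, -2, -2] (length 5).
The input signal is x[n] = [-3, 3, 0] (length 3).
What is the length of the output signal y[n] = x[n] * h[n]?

For linear convolution, the output length is:
len(y) = len(x) + len(h) - 1 = 3 + 5 - 1 = 7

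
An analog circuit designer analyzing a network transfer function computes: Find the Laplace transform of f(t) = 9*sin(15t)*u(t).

Standard pair: sin(wt)*u(t) <-> w/(s^2+w^2)
With w = 15: L{9*sin(15t)*u(t)} = 135/(s^2+225)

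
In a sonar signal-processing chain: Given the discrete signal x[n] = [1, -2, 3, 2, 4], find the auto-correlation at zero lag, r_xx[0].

The auto-correlation at zero lag r_xx[0] equals the signal energy.
r_xx[0] = sum of x[n]^2 = 1^2 + (-2)^2 + 3^2 + 2^2 + 4^2
= 1 + 4 + 9 + 4 + 16 = 34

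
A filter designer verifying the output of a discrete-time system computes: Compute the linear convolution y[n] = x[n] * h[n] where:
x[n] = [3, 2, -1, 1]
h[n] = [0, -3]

y[n] = sum_k x[k]*h[n-k]. Output length = len(x) + len(h) - 1 = 4 + 2 - 1 = 5.
y[0] = 3*0 = 0
y[1] = 2*0 + 3*-3 = -9
y[2] = -1*0 + 2*-3 = -6
y[3] = 1*0 + -1*-3 = 3
y[4] = 1*-3 = -3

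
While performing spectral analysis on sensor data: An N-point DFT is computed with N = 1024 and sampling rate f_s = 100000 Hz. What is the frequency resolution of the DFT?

DFT frequency resolution = f_s / N
= 100000 / 1024 = 3125/32 Hz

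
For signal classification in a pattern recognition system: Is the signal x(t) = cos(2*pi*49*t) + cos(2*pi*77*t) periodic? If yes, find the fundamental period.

f1 = 49 Hz, f2 = 77 Hz
Period T1 = 1/49, T2 = 1/77
Ratio T1/T2 = 77/49, which is rational.
The signal is periodic with fundamental period T = 1/GCD(49,77) = 1/7 s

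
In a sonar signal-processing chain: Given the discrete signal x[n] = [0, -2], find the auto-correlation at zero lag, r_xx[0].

The auto-correlation at zero lag r_xx[0] equals the signal energy.
r_xx[0] = sum of x[n]^2 = 0^2 + (-2)^2
= 0 + 4 = 4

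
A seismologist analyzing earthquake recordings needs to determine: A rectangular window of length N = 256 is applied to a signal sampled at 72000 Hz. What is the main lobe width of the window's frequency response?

For a rectangular window of length N,
the main lobe width in frequency is 2*f_s/N.
= 2*72000/256 = 1125/2 Hz
This determines the minimum frequency separation for resolving two sinusoids.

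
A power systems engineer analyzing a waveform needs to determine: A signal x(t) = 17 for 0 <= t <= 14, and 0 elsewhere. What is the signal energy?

Energy = integral of |x(t)|^2 dt over the signal duration
= 17^2 * 14 = 289 * 14 = 4046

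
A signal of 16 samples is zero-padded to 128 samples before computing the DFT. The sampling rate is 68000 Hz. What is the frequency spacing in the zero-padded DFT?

Original DFT: N = 16, resolution = f_s/N = 68000/16 = 4250 Hz
Zero-padded DFT: N = 128, resolution = f_s/N = 68000/128 = 2125/4 Hz
Zero-padding interpolates the spectrum (finer frequency grid)
but does NOT improve the true spectral resolution (ability to resolve close frequencies).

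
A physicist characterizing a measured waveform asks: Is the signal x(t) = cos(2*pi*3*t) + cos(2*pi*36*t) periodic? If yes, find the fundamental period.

f1 = 3 Hz, f2 = 36 Hz
Period T1 = 1/3, T2 = 1/36
Ratio T1/T2 = 36/3, which is rational.
The signal is periodic with fundamental period T = 1/GCD(3,36) = 1/3 s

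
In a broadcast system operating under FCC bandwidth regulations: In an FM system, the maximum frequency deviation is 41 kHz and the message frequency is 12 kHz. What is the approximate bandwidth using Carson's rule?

Carson's rule: BW = 2*(delta_f + f_m)
= 2*(41 + 12) kHz = 106 kHz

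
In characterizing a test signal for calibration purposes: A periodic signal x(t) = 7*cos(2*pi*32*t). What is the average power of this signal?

Average power of A*cos(wt) is A^2/2.
P = 7^2 / 2 = 49/2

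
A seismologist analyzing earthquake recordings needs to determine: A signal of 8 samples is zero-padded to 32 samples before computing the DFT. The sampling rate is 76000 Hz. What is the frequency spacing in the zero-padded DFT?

Original DFT: N = 8, resolution = f_s/N = 76000/8 = 9500 Hz
Zero-padded DFT: N = 32, resolution = f_s/N = 76000/32 = 2375 Hz
Zero-padding interpolates the spectrum (finer frequency grid)
but does NOT improve the true spectral resolution (ability to resolve close frequencies).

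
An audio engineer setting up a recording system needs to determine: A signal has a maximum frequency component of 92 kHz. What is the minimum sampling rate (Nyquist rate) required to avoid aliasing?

By the Nyquist-Shannon sampling theorem,
the minimum sampling rate (Nyquist rate) must be at least 2 * f_max.
Nyquist rate = 2 * 92 kHz = 184 kHz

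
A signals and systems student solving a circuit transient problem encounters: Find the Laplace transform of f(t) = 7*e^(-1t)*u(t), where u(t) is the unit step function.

Standard Laplace transform pair:
e^(-at)*u(t) <-> 1/(s+a)
With a = 1: L{7*e^(-1t)*u(t)} = 7/(s+1), ROC: Re(s) > -1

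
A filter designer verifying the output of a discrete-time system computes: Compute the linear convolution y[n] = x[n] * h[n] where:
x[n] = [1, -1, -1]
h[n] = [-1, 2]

y[n] = sum_k x[k]*h[n-k]. Output length = len(x) + len(h) - 1 = 3 + 2 - 1 = 4.
y[0] = 1*-1 = -1
y[1] = -1*-1 + 1*2 = 3
y[2] = -1*-1 + -1*2 = -1
y[3] = -1*2 = -2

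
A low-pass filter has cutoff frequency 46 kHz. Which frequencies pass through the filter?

A low-pass filter passes all frequencies below the cutoff frequency 46 kHz and attenuates higher frequencies.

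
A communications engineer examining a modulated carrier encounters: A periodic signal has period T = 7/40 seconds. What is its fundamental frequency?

The fundamental frequency is the reciprocal of the period.
f = 1/T = 1/(7/40) = 40/7 Hz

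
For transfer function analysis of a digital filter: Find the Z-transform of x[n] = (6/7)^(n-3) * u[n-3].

Time-shifting property: if X(z) = Z{x[n]}, then Z{x[n-d]} = z^(-d) * X(z)
X(z) = z/(z - 6/7) for x[n] = (6/7)^n * u[n]
Z{x[n-3]} = z^(-3) * z/(z - 6/7) = z^(-2)/(z - 6/7)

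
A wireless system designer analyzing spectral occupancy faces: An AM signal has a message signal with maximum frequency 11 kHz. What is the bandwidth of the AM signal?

In AM (double-sideband), the bandwidth is twice the message frequency.
BW = 2 * f_m = 2 * 11 kHz = 22 kHz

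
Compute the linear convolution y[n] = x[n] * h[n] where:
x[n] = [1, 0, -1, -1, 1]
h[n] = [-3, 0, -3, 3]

y[n] = sum_k x[k]*h[n-k]. Output length = len(x) + len(h) - 1 = 5 + 4 - 1 = 8.
y[0] = 1*-3 = -3
y[1] = 0*-3 + 1*0 = 0
y[2] = -1*-3 + 0*0 + 1*-3 = 0
y[3] = -1*-3 + -1*0 + 0*-3 + 1*3 = 6
y[4] = 1*-3 + -1*0 + -1*-3 + 0*3 = 0
y[5] = 1*0 + -1*-3 + -1*3 = 0
y[6] = 1*-3 + -1*3 = -6
y[7] = 1*3 = 3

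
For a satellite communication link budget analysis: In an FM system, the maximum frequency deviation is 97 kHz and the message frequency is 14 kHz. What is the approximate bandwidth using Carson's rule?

Carson's rule: BW = 2*(delta_f + f_m)
= 2*(97 + 14) kHz = 222 kHz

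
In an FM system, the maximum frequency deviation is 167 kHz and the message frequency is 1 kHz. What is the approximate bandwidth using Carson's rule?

Carson's rule: BW = 2*(delta_f + f_m)
= 2*(167 + 1) kHz = 336 kHz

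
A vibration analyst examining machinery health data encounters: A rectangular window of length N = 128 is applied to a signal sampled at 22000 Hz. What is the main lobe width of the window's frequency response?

For a rectangular window of length N,
the main lobe width in frequency is 2*f_s/N.
= 2*22000/128 = 1375/4 Hz
This determines the minimum frequency separation for resolving two sinusoids.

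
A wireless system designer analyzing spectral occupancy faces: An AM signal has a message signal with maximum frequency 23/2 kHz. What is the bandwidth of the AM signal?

In AM (double-sideband), the bandwidth is twice the message frequency.
BW = 2 * f_m = 2 * 23/2 kHz = 23 kHz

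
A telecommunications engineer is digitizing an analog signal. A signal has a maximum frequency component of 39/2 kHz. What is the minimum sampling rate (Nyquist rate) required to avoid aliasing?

By the Nyquist-Shannon sampling theorem,
the minimum sampling rate (Nyquist rate) must be at least 2 * f_max.
Nyquist rate = 2 * 39/2 kHz = 39 kHz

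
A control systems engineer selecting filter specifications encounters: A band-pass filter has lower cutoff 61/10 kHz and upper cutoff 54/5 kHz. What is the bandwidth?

Bandwidth = f_high - f_low
= 54/5 kHz - 61/10 kHz = 47/10 kHz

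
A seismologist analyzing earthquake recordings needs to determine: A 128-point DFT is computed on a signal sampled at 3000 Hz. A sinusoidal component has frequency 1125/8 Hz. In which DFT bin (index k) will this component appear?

DFT frequency resolution = f_s/N = 3000/128 = 375/16 Hz
Bin index k = f_signal / resolution = 1125/8 / 375/16 = 6
The signal frequency 1125/8 Hz falls in DFT bin k = 6.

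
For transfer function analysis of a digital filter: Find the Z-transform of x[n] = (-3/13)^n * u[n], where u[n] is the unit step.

The Z-transform of a^n * u[n] is z/(z-a) for |z| > |a|.
Here a = -3/13, so X(z) = z/(z - (-3/13)) = 13z/(13z + 3)
ROC: |z| > 3/13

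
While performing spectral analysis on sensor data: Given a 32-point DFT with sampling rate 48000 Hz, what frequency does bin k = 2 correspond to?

The frequency of DFT bin k is: f_k = k * f_s / N
f_2 = 2 * 48000 / 32 = 3000 Hz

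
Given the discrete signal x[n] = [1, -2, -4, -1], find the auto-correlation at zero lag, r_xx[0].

The auto-correlation at zero lag r_xx[0] equals the signal energy.
r_xx[0] = sum of x[n]^2 = 1^2 + (-2)^2 + (-4)^2 + (-1)^2
= 1 + 4 + 16 + 1 = 22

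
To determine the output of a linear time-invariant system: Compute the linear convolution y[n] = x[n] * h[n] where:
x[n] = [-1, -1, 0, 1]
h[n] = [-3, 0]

y[n] = sum_k x[k]*h[n-k]. Output length = len(x) + len(h) - 1 = 4 + 2 - 1 = 5.
y[0] = -1*-3 = 3
y[1] = -1*-3 + -1*0 = 3
y[2] = 0*-3 + -1*0 = 0
y[3] = 1*-3 + 0*0 = -3
y[4] = 1*0 = 0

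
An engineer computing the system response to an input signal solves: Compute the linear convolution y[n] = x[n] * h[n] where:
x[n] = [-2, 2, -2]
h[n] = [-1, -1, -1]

y[n] = sum_k x[k]*h[n-k]. Output length = len(x) + len(h) - 1 = 3 + 3 - 1 = 5.
y[0] = -2*-1 = 2
y[1] = 2*-1 + -2*-1 = 0
y[2] = -2*-1 + 2*-1 + -2*-1 = 2
y[3] = -2*-1 + 2*-1 = 0
y[4] = -2*-1 = 2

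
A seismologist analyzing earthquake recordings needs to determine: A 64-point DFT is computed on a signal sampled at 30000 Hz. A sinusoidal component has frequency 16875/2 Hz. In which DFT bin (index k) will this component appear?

DFT frequency resolution = f_s/N = 30000/64 = 1875/4 Hz
Bin index k = f_signal / resolution = 16875/2 / 1875/4 = 18
The signal frequency 16875/2 Hz falls in DFT bin k = 18.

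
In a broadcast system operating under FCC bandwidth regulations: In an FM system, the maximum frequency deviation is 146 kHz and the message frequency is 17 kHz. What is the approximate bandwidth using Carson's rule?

Carson's rule: BW = 2*(delta_f + f_m)
= 2*(146 + 17) kHz = 326 kHz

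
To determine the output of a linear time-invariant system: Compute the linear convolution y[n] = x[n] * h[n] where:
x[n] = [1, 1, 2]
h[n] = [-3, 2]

y[n] = sum_k x[k]*h[n-k]. Output length = len(x) + len(h) - 1 = 3 + 2 - 1 = 4.
y[0] = 1*-3 = -3
y[1] = 1*-3 + 1*2 = -1
y[2] = 2*-3 + 1*2 = -4
y[3] = 2*2 = 4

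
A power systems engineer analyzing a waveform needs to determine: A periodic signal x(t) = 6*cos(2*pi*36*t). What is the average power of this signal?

Average power of A*cos(wt) is A^2/2.
P = 6^2 / 2 = 36/2 = 18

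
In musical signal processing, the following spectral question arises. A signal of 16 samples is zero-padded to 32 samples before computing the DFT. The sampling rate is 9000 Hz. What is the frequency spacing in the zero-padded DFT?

Original DFT: N = 16, resolution = f_s/N = 9000/16 = 1125/2 Hz
Zero-padded DFT: N = 32, resolution = f_s/N = 9000/32 = 1125/4 Hz
Zero-padding interpolates the spectrum (finer frequency grid)
but does NOT improve the true spectral resolution (ability to resolve close frequencies).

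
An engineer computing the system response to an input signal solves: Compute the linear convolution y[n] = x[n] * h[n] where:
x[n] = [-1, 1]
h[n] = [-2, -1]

y[n] = sum_k x[k]*h[n-k]. Output length = len(x) + len(h) - 1 = 2 + 2 - 1 = 3.
y[0] = -1*-2 = 2
y[1] = 1*-2 + -1*-1 = -1
y[2] = 1*-1 = -1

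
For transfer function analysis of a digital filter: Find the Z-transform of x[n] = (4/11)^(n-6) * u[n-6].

Time-shifting property: if X(z) = Z{x[n]}, then Z{x[n-d]} = z^(-d) * X(z)
X(z) = z/(z - 4/11) for x[n] = (4/11)^n * u[n]
Z{x[n-6]} = z^(-6) * z/(z - 4/11) = z^(-5)/(z - 4/11)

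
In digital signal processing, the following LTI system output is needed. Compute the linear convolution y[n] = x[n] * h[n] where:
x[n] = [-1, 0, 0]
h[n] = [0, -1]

y[n] = sum_k x[k]*h[n-k]. Output length = len(x) + len(h) - 1 = 3 + 2 - 1 = 4.
y[0] = -1*0 = 0
y[1] = 0*0 + -1*-1 = 1
y[2] = 0*0 + 0*-1 = 0
y[3] = 0*-1 = 0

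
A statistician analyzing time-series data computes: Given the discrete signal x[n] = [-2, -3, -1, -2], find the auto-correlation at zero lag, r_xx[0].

The auto-correlation at zero lag r_xx[0] equals the signal energy.
r_xx[0] = sum of x[n]^2 = (-2)^2 + (-3)^2 + (-1)^2 + (-2)^2
= 4 + 9 + 1 + 4 = 18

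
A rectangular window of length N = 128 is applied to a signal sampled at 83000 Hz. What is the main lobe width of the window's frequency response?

For a rectangular window of length N,
the main lobe width in frequency is 2*f_s/N.
= 2*83000/128 = 10375/8 Hz
This determines the minimum frequency separation for resolving two sinusoids.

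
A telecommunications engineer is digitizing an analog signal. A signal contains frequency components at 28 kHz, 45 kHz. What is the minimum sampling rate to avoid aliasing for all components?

The highest frequency component is f_max = 45 kHz.
Nyquist rate = 2 * f_max = 2 * 45 kHz = 90 kHz.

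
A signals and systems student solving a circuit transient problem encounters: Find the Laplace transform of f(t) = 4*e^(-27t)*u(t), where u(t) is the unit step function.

Standard Laplace transform pair:
e^(-at)*u(t) <-> 1/(s+a)
With a = 27: L{4*e^(-27t)*u(t)} = 4/(s+27), ROC: Re(s) > -27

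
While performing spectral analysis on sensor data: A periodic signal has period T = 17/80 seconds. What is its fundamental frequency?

The fundamental frequency is the reciprocal of the period.
f = 1/T = 1/(17/80) = 80/17 Hz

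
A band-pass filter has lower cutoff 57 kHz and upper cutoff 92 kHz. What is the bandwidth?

Bandwidth = f_high - f_low
= 92 kHz - 57 kHz = 35 kHz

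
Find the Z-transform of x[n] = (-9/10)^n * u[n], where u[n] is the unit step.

The Z-transform of a^n * u[n] is z/(z-a) for |z| > |a|.
Here a = -9/10, so X(z) = z/(z - (-9/10)) = 10z/(10z + 9)
ROC: |z| > 9/10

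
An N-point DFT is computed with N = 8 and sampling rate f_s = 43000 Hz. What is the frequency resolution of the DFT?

DFT frequency resolution = f_s / N
= 43000 / 8 = 5375 Hz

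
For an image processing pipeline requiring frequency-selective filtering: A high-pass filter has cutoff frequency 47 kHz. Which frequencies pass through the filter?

A high-pass filter passes all frequencies above the cutoff frequency 47 kHz and attenuates lower frequencies.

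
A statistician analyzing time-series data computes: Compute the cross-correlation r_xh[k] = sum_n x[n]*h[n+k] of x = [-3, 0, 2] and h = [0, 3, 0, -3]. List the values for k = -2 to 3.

Both sequences indexed from 0 and zero outside their support.
Lags with overlap: k = -2 to 3.
  r_xh[-2] = x[2]*h[0] = 0
  r_xh[-1] = x[1]*h[0] + x[2]*h[1] = 6
  r_xh[0] = x[0]*h[0] + x[1]*h[1] + x[2]*h[2] = 0
  r_xh[1] = x[0]*h[1] + x[1]*h[2] + x[2]*h[3] = -15
  r_xh[2] = x[0]*h[2] + x[1]*h[3] = 0
  r_xh[3] = x[0]*h[3] = 9
r_xh = [0, 6, 0, -15, 0, 9] (for k = -2, ..., 3)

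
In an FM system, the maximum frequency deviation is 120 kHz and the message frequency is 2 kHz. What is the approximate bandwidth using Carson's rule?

Carson's rule: BW = 2*(delta_f + f_m)
= 2*(120 + 2) kHz = 244 kHz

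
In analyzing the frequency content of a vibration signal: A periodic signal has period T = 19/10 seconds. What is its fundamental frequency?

The fundamental frequency is the reciprocal of the period.
f = 1/T = 1/(19/10) = 10/19 Hz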